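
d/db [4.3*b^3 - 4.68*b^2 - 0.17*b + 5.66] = 12.9*b^2 - 9.36*b - 0.17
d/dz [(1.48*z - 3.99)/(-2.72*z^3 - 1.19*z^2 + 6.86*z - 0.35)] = (8.0512*z^3 - 30.7972*z^2 - 9.4962*z + 26.8534)/(7.3984*z^6 + 6.4736*z^5 - 35.9023*z^4 - 14.4228*z^3 + 47.8926*z^2 - 4.802*z + 0.1225)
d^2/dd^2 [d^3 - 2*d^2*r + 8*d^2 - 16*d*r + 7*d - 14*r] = 6*d - 4*r + 16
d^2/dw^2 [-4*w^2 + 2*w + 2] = -8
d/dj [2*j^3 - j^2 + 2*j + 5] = 6*j^2 - 2*j + 2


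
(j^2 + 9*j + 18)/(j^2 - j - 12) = (j + 6)/(j - 4)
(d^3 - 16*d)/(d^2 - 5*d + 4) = d*(d + 4)/(d - 1)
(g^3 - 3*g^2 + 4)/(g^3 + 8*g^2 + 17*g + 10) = (g^2 - 4*g + 4)/(g^2 + 7*g + 10)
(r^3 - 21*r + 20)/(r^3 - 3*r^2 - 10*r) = (-r^3 + 21*r - 20)/(r*(-r^2 + 3*r + 10))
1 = 1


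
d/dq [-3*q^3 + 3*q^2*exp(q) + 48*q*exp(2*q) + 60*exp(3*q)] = 3*q^2*exp(q) - 9*q^2 + 96*q*exp(2*q) + 6*q*exp(q) + 180*exp(3*q) + 48*exp(2*q)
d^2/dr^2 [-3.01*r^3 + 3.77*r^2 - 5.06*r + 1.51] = 7.54 - 18.06*r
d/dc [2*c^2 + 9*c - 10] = 4*c + 9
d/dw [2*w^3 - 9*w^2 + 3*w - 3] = 6*w^2 - 18*w + 3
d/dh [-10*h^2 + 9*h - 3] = 9 - 20*h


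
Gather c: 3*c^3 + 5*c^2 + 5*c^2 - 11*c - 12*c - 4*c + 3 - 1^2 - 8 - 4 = 3*c^3 + 10*c^2 - 27*c - 10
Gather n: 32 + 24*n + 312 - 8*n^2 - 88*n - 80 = -8*n^2 - 64*n + 264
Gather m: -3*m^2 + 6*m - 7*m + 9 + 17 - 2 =-3*m^2 - m + 24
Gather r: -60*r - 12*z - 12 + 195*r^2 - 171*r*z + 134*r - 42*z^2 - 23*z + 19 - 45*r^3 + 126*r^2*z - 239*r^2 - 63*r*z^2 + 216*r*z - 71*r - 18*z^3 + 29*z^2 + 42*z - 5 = -45*r^3 + r^2*(126*z - 44) + r*(-63*z^2 + 45*z + 3) - 18*z^3 - 13*z^2 + 7*z + 2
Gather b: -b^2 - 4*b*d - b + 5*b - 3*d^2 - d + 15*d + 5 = -b^2 + b*(4 - 4*d) - 3*d^2 + 14*d + 5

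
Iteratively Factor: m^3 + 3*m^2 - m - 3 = (m - 1)*(m^2 + 4*m + 3) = (m - 1)*(m + 1)*(m + 3)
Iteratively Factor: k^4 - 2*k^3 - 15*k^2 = (k)*(k^3 - 2*k^2 - 15*k) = k*(k + 3)*(k^2 - 5*k) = k^2*(k + 3)*(k - 5)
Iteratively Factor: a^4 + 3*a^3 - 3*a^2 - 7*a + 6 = (a - 1)*(a^3 + 4*a^2 + a - 6) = (a - 1)*(a + 2)*(a^2 + 2*a - 3) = (a - 1)^2*(a + 2)*(a + 3)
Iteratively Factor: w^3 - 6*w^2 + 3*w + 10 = (w - 2)*(w^2 - 4*w - 5) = (w - 2)*(w + 1)*(w - 5)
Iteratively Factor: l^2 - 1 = (l - 1)*(l + 1)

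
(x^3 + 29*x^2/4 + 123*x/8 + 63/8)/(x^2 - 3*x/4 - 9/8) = (2*x^2 + 13*x + 21)/(2*x - 3)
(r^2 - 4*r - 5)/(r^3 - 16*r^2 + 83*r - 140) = (r + 1)/(r^2 - 11*r + 28)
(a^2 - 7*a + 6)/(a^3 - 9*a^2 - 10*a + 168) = (a - 1)/(a^2 - 3*a - 28)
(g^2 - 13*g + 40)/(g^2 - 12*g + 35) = (g - 8)/(g - 7)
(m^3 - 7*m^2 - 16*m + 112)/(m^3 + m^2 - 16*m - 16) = (m - 7)/(m + 1)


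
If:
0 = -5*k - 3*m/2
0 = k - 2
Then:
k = 2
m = -20/3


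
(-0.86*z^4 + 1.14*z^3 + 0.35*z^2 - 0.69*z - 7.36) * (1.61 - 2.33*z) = 2.0038*z^5 - 4.0408*z^4 + 1.0199*z^3 + 2.1712*z^2 + 16.0379*z - 11.8496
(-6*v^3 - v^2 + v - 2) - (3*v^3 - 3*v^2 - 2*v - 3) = -9*v^3 + 2*v^2 + 3*v + 1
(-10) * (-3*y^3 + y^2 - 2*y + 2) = 30*y^3 - 10*y^2 + 20*y - 20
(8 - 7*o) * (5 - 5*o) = 35*o^2 - 75*o + 40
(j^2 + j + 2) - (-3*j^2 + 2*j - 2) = 4*j^2 - j + 4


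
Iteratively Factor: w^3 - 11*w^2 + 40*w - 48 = (w - 4)*(w^2 - 7*w + 12) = (w - 4)*(w - 3)*(w - 4)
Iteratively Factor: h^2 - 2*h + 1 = (h - 1)*(h - 1)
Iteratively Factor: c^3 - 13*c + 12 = (c - 1)*(c^2 + c - 12) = (c - 1)*(c + 4)*(c - 3)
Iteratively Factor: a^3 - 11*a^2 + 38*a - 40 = (a - 4)*(a^2 - 7*a + 10) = (a - 4)*(a - 2)*(a - 5)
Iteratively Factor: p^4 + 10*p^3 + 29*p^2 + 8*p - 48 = (p + 4)*(p^3 + 6*p^2 + 5*p - 12) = (p - 1)*(p + 4)*(p^2 + 7*p + 12) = (p - 1)*(p + 3)*(p + 4)*(p + 4)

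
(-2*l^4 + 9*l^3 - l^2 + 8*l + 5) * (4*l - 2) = -8*l^5 + 40*l^4 - 22*l^3 + 34*l^2 + 4*l - 10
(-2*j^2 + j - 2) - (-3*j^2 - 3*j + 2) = j^2 + 4*j - 4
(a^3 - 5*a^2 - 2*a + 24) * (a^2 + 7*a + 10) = a^5 + 2*a^4 - 27*a^3 - 40*a^2 + 148*a + 240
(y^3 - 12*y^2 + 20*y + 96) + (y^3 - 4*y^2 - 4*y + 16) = 2*y^3 - 16*y^2 + 16*y + 112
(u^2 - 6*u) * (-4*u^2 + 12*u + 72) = -4*u^4 + 36*u^3 - 432*u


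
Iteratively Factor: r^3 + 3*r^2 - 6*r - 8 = (r - 2)*(r^2 + 5*r + 4) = (r - 2)*(r + 4)*(r + 1)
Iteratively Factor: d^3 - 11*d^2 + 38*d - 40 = (d - 5)*(d^2 - 6*d + 8) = (d - 5)*(d - 4)*(d - 2)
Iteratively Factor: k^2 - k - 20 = (k + 4)*(k - 5)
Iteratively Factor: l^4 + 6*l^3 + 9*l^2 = (l)*(l^3 + 6*l^2 + 9*l) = l*(l + 3)*(l^2 + 3*l) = l^2*(l + 3)*(l + 3)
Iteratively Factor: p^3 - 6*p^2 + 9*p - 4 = (p - 1)*(p^2 - 5*p + 4) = (p - 4)*(p - 1)*(p - 1)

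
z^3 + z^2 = z^2*(z + 1)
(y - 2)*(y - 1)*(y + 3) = y^3 - 7*y + 6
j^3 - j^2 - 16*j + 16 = (j - 4)*(j - 1)*(j + 4)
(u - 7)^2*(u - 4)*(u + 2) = u^4 - 16*u^3 + 69*u^2 + 14*u - 392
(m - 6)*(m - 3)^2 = m^3 - 12*m^2 + 45*m - 54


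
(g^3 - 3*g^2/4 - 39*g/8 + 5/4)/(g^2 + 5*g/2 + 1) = (8*g^2 - 22*g + 5)/(4*(2*g + 1))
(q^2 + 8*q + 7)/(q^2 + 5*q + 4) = (q + 7)/(q + 4)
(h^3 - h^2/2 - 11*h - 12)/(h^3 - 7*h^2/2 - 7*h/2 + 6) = (h + 2)/(h - 1)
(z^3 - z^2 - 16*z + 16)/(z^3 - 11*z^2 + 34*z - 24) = (z + 4)/(z - 6)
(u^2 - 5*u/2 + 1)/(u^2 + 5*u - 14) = (u - 1/2)/(u + 7)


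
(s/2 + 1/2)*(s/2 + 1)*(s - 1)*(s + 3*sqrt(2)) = s^4/4 + s^3/2 + 3*sqrt(2)*s^3/4 - s^2/4 + 3*sqrt(2)*s^2/2 - 3*sqrt(2)*s/4 - s/2 - 3*sqrt(2)/2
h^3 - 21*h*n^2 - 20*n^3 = (h - 5*n)*(h + n)*(h + 4*n)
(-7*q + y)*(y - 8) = -7*q*y + 56*q + y^2 - 8*y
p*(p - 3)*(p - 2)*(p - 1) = p^4 - 6*p^3 + 11*p^2 - 6*p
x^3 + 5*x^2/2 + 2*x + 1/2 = (x + 1/2)*(x + 1)^2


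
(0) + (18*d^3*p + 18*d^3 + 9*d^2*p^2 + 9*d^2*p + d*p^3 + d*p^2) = 18*d^3*p + 18*d^3 + 9*d^2*p^2 + 9*d^2*p + d*p^3 + d*p^2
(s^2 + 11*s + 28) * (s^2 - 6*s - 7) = s^4 + 5*s^3 - 45*s^2 - 245*s - 196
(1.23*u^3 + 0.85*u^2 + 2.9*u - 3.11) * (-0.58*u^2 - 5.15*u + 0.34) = -0.7134*u^5 - 6.8275*u^4 - 5.6413*u^3 - 12.8422*u^2 + 17.0025*u - 1.0574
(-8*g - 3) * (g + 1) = -8*g^2 - 11*g - 3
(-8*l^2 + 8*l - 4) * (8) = -64*l^2 + 64*l - 32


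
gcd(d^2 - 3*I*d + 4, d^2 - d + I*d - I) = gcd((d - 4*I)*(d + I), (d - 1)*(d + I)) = d + I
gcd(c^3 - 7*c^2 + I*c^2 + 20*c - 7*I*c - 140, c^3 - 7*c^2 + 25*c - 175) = c^2 + c*(-7 + 5*I) - 35*I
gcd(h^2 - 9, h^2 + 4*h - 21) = h - 3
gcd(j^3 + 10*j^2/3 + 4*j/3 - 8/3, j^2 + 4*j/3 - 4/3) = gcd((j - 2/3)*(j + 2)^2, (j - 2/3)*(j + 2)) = j^2 + 4*j/3 - 4/3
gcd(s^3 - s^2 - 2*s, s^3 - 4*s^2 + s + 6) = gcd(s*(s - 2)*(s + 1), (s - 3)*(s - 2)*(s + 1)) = s^2 - s - 2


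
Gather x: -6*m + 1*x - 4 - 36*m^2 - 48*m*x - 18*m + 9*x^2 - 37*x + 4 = -36*m^2 - 24*m + 9*x^2 + x*(-48*m - 36)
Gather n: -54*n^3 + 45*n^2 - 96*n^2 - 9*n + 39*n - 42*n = -54*n^3 - 51*n^2 - 12*n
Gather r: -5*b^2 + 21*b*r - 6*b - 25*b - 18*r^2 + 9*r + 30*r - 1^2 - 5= -5*b^2 - 31*b - 18*r^2 + r*(21*b + 39) - 6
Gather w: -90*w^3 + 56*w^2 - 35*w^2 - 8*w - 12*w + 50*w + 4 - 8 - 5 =-90*w^3 + 21*w^2 + 30*w - 9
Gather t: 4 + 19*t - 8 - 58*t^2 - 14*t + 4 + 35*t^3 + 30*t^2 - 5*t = 35*t^3 - 28*t^2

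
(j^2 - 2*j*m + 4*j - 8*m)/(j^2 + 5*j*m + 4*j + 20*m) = (j - 2*m)/(j + 5*m)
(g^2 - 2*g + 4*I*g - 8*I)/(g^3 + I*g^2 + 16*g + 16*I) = (g - 2)/(g^2 - 3*I*g + 4)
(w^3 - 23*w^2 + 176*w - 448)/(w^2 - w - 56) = (w^2 - 15*w + 56)/(w + 7)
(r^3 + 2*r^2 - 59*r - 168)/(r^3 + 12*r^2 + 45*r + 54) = (r^2 - r - 56)/(r^2 + 9*r + 18)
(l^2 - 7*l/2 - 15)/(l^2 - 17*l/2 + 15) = (2*l + 5)/(2*l - 5)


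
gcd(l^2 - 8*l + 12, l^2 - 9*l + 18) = l - 6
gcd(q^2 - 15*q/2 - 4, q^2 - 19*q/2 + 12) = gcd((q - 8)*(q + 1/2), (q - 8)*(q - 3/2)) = q - 8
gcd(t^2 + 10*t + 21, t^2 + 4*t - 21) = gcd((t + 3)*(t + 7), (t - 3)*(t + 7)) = t + 7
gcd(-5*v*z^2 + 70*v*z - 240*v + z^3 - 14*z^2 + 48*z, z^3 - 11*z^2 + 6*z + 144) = z^2 - 14*z + 48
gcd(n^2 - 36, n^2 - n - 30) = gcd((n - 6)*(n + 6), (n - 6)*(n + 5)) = n - 6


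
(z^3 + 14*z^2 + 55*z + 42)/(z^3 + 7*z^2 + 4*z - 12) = (z^2 + 8*z + 7)/(z^2 + z - 2)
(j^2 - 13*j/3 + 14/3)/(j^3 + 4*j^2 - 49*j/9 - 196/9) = 3*(j - 2)/(3*j^2 + 19*j + 28)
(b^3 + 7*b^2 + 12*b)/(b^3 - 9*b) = (b + 4)/(b - 3)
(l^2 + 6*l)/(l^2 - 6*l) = (l + 6)/(l - 6)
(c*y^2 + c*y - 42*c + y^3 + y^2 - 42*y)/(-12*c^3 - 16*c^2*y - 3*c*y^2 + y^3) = (y^2 + y - 42)/(-12*c^2 - 4*c*y + y^2)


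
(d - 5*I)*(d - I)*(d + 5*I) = d^3 - I*d^2 + 25*d - 25*I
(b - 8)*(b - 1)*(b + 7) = b^3 - 2*b^2 - 55*b + 56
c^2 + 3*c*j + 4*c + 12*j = (c + 4)*(c + 3*j)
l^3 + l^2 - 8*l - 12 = (l - 3)*(l + 2)^2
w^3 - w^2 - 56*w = w*(w - 8)*(w + 7)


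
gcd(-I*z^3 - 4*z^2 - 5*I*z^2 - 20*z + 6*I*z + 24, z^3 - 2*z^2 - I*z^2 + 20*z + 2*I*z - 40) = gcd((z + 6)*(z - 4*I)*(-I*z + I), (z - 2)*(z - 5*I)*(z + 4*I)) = 1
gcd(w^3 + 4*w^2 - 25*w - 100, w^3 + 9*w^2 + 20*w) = w^2 + 9*w + 20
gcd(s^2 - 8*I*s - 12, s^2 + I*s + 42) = s - 6*I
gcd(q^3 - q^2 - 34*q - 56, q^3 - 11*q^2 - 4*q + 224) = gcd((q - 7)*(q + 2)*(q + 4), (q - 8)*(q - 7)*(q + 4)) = q^2 - 3*q - 28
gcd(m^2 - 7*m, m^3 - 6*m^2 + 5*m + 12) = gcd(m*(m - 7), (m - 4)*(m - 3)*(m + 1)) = 1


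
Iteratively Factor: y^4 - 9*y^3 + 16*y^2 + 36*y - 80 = (y - 5)*(y^3 - 4*y^2 - 4*y + 16) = (y - 5)*(y - 4)*(y^2 - 4) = (y - 5)*(y - 4)*(y + 2)*(y - 2)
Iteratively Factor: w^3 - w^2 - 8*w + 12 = (w - 2)*(w^2 + w - 6) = (w - 2)*(w + 3)*(w - 2)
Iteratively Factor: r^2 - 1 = (r - 1)*(r + 1)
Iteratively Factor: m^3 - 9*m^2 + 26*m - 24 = (m - 4)*(m^2 - 5*m + 6) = (m - 4)*(m - 2)*(m - 3)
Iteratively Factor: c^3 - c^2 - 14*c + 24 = (c - 3)*(c^2 + 2*c - 8) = (c - 3)*(c - 2)*(c + 4)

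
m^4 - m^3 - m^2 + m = m*(m - 1)^2*(m + 1)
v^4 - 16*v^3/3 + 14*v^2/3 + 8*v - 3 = (v - 3)^2*(v - 1/3)*(v + 1)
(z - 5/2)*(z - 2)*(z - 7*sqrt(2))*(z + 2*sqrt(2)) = z^4 - 5*sqrt(2)*z^3 - 9*z^3/2 - 23*z^2 + 45*sqrt(2)*z^2/2 - 25*sqrt(2)*z + 126*z - 140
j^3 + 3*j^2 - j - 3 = (j - 1)*(j + 1)*(j + 3)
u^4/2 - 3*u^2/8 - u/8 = u*(u/2 + 1/4)*(u - 1)*(u + 1/2)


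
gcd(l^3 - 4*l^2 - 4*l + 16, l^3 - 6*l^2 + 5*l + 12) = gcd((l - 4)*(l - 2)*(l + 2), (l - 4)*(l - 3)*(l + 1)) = l - 4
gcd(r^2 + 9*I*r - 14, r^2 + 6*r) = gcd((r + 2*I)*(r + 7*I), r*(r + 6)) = 1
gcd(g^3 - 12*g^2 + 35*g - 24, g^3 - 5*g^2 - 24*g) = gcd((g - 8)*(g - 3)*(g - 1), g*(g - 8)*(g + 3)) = g - 8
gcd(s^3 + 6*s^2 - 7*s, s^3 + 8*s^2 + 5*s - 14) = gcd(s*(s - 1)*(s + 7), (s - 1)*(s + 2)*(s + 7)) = s^2 + 6*s - 7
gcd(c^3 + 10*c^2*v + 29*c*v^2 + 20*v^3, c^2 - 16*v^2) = c + 4*v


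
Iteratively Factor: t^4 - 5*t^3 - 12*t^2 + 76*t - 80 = (t - 5)*(t^3 - 12*t + 16) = (t - 5)*(t - 2)*(t^2 + 2*t - 8) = (t - 5)*(t - 2)*(t + 4)*(t - 2)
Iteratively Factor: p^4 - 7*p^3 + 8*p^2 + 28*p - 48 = (p - 2)*(p^3 - 5*p^2 - 2*p + 24) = (p - 4)*(p - 2)*(p^2 - p - 6) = (p - 4)*(p - 3)*(p - 2)*(p + 2)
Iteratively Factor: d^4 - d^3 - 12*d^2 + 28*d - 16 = (d - 2)*(d^3 + d^2 - 10*d + 8) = (d - 2)^2*(d^2 + 3*d - 4) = (d - 2)^2*(d + 4)*(d - 1)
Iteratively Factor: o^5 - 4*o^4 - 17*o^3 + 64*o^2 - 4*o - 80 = (o - 5)*(o^4 + o^3 - 12*o^2 + 4*o + 16) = (o - 5)*(o + 4)*(o^3 - 3*o^2 + 4) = (o - 5)*(o + 1)*(o + 4)*(o^2 - 4*o + 4) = (o - 5)*(o - 2)*(o + 1)*(o + 4)*(o - 2)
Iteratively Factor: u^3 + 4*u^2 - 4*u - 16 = (u - 2)*(u^2 + 6*u + 8) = (u - 2)*(u + 2)*(u + 4)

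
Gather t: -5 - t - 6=-t - 11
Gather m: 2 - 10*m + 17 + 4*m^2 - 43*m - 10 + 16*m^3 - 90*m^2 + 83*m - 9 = 16*m^3 - 86*m^2 + 30*m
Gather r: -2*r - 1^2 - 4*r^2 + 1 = -4*r^2 - 2*r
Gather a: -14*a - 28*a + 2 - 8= -42*a - 6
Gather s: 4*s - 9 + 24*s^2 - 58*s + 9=24*s^2 - 54*s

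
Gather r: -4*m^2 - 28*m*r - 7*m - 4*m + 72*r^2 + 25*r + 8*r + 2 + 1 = -4*m^2 - 11*m + 72*r^2 + r*(33 - 28*m) + 3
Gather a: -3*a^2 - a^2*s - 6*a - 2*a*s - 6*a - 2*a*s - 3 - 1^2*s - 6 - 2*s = a^2*(-s - 3) + a*(-4*s - 12) - 3*s - 9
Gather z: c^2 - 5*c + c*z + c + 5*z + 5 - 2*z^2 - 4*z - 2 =c^2 - 4*c - 2*z^2 + z*(c + 1) + 3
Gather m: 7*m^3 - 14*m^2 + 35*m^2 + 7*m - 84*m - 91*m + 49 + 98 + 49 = 7*m^3 + 21*m^2 - 168*m + 196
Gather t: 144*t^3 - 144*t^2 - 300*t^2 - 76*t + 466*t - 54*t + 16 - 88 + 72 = 144*t^3 - 444*t^2 + 336*t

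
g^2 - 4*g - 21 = (g - 7)*(g + 3)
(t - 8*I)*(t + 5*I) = t^2 - 3*I*t + 40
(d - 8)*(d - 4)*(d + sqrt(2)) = d^3 - 12*d^2 + sqrt(2)*d^2 - 12*sqrt(2)*d + 32*d + 32*sqrt(2)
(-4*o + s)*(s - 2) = -4*o*s + 8*o + s^2 - 2*s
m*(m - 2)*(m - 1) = m^3 - 3*m^2 + 2*m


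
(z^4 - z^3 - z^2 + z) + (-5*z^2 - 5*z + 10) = z^4 - z^3 - 6*z^2 - 4*z + 10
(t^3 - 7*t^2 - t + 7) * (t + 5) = t^4 - 2*t^3 - 36*t^2 + 2*t + 35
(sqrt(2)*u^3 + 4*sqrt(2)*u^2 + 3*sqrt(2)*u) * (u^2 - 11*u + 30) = sqrt(2)*u^5 - 7*sqrt(2)*u^4 - 11*sqrt(2)*u^3 + 87*sqrt(2)*u^2 + 90*sqrt(2)*u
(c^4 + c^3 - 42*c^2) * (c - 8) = c^5 - 7*c^4 - 50*c^3 + 336*c^2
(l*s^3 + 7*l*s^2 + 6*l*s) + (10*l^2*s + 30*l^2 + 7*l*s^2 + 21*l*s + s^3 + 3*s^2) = 10*l^2*s + 30*l^2 + l*s^3 + 14*l*s^2 + 27*l*s + s^3 + 3*s^2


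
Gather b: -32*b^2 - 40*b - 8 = -32*b^2 - 40*b - 8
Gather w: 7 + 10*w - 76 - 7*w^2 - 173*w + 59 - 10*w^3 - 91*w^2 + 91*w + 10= -10*w^3 - 98*w^2 - 72*w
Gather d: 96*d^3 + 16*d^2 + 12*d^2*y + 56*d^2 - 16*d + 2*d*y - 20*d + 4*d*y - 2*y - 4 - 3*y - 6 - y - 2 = 96*d^3 + d^2*(12*y + 72) + d*(6*y - 36) - 6*y - 12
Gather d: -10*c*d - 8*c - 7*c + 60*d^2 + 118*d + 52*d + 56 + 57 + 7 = -15*c + 60*d^2 + d*(170 - 10*c) + 120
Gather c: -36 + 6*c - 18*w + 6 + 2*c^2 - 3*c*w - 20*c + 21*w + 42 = 2*c^2 + c*(-3*w - 14) + 3*w + 12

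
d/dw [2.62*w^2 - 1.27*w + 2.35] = 5.24*w - 1.27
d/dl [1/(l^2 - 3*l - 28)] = (3 - 2*l)/(-l^2 + 3*l + 28)^2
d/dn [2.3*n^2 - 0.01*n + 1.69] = 4.6*n - 0.01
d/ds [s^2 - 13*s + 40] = 2*s - 13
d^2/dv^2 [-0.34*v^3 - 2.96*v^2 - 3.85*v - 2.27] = -2.04*v - 5.92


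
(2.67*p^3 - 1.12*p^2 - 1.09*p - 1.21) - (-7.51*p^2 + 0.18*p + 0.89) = 2.67*p^3 + 6.39*p^2 - 1.27*p - 2.1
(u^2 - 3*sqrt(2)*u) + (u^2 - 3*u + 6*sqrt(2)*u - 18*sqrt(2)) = 2*u^2 - 3*u + 3*sqrt(2)*u - 18*sqrt(2)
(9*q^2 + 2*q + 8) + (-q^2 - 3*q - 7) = 8*q^2 - q + 1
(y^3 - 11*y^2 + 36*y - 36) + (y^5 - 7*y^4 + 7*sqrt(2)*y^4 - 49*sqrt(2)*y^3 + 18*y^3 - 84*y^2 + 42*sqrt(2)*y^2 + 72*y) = y^5 - 7*y^4 + 7*sqrt(2)*y^4 - 49*sqrt(2)*y^3 + 19*y^3 - 95*y^2 + 42*sqrt(2)*y^2 + 108*y - 36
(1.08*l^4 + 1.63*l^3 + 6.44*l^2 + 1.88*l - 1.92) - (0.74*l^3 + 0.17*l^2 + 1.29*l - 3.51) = 1.08*l^4 + 0.89*l^3 + 6.27*l^2 + 0.59*l + 1.59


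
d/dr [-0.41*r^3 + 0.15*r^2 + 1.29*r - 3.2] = -1.23*r^2 + 0.3*r + 1.29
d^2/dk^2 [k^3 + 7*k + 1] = 6*k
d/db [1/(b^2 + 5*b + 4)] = (-2*b - 5)/(b^2 + 5*b + 4)^2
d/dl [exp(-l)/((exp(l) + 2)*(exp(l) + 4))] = (-3*exp(2*l) - 12*exp(l) - 8)*exp(-l)/(exp(4*l) + 12*exp(3*l) + 52*exp(2*l) + 96*exp(l) + 64)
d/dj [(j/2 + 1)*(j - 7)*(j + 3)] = 3*j^2/2 - 2*j - 29/2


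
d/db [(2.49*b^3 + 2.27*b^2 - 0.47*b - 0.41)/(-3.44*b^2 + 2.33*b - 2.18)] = (-8.5656*b^4 + 11.6034*b^3 - 12.6123*b^2 - 12.718*b + 1.9799)/(11.8336*b^4 - 16.0304*b^3 + 20.4273*b^2 - 10.1588*b + 4.7524)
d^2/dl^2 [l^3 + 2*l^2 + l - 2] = 6*l + 4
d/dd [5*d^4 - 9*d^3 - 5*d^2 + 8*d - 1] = 20*d^3 - 27*d^2 - 10*d + 8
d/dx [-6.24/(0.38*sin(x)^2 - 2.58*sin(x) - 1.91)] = (4.7424*sin(x) - 16.0992)*cos(x)/(-0.38*sin(x)^2 + 2.58*sin(x) + 1.91)^2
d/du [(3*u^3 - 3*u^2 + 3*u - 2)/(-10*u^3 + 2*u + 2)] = (-15*u^4 + 36*u^3 - 24*u^2 - 6*u + 5)/(2*(25*u^6 - 10*u^4 - 10*u^3 + u^2 + 2*u + 1))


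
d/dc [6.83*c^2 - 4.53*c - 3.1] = 13.66*c - 4.53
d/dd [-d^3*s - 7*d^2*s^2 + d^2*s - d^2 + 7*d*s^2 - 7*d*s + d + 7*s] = -3*d^2*s - 14*d*s^2 + 2*d*s - 2*d + 7*s^2 - 7*s + 1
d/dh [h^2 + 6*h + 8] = 2*h + 6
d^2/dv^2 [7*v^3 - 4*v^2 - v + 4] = 42*v - 8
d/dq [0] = 0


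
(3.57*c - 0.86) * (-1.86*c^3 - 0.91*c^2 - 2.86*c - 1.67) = -6.6402*c^4 - 1.6491*c^3 - 9.4276*c^2 - 3.5023*c + 1.4362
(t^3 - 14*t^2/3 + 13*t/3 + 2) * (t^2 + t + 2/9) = t^5 - 11*t^4/3 - t^3/9 + 143*t^2/27 + 80*t/27 + 4/9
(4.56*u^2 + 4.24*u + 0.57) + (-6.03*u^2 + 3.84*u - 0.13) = -1.47*u^2 + 8.08*u + 0.44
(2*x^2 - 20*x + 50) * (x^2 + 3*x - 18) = 2*x^4 - 14*x^3 - 46*x^2 + 510*x - 900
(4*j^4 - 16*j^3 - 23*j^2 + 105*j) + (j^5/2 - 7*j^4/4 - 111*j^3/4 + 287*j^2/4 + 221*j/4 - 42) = j^5/2 + 9*j^4/4 - 175*j^3/4 + 195*j^2/4 + 641*j/4 - 42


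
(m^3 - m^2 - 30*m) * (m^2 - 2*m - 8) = m^5 - 3*m^4 - 36*m^3 + 68*m^2 + 240*m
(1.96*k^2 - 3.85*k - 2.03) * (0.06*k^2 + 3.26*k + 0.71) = 0.1176*k^4 + 6.1586*k^3 - 11.2812*k^2 - 9.3513*k - 1.4413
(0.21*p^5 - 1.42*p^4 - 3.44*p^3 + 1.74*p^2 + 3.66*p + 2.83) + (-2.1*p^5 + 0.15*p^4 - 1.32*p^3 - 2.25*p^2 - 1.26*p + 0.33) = -1.89*p^5 - 1.27*p^4 - 4.76*p^3 - 0.51*p^2 + 2.4*p + 3.16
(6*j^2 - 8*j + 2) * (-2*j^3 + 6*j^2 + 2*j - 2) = -12*j^5 + 52*j^4 - 40*j^3 - 16*j^2 + 20*j - 4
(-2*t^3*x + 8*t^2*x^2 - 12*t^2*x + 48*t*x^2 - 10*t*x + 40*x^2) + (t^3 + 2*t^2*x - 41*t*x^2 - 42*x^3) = -2*t^3*x + t^3 + 8*t^2*x^2 - 10*t^2*x + 7*t*x^2 - 10*t*x - 42*x^3 + 40*x^2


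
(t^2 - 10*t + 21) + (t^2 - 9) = 2*t^2 - 10*t + 12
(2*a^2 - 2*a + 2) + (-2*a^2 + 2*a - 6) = -4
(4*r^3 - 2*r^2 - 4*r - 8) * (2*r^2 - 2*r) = 8*r^5 - 12*r^4 - 4*r^3 - 8*r^2 + 16*r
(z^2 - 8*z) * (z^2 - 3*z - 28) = z^4 - 11*z^3 - 4*z^2 + 224*z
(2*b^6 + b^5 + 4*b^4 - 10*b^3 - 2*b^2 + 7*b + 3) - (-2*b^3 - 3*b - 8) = 2*b^6 + b^5 + 4*b^4 - 8*b^3 - 2*b^2 + 10*b + 11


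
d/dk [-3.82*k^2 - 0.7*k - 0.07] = -7.64*k - 0.7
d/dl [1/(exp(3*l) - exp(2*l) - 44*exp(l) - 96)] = (-3*exp(2*l) + 2*exp(l) + 44)*exp(l)/(-exp(3*l) + exp(2*l) + 44*exp(l) + 96)^2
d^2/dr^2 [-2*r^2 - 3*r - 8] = -4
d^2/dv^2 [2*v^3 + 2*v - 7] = 12*v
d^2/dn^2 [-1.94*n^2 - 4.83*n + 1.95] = -3.88000000000000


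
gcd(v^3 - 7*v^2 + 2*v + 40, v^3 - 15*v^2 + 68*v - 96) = v - 4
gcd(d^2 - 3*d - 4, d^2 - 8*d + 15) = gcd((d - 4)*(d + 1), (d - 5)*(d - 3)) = 1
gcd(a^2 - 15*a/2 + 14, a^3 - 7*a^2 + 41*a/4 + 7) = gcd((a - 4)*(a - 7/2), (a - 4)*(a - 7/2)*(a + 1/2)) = a^2 - 15*a/2 + 14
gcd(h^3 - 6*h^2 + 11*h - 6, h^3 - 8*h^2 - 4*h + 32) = h - 2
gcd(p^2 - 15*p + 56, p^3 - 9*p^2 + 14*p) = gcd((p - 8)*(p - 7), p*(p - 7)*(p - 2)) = p - 7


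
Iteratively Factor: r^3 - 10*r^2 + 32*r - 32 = (r - 4)*(r^2 - 6*r + 8) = (r - 4)^2*(r - 2)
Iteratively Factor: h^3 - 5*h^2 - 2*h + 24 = (h + 2)*(h^2 - 7*h + 12) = (h - 3)*(h + 2)*(h - 4)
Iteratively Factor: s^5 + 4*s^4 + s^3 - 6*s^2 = (s + 3)*(s^4 + s^3 - 2*s^2) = (s + 2)*(s + 3)*(s^3 - s^2) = (s - 1)*(s + 2)*(s + 3)*(s^2) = s*(s - 1)*(s + 2)*(s + 3)*(s)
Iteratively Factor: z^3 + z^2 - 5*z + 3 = (z + 3)*(z^2 - 2*z + 1) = (z - 1)*(z + 3)*(z - 1)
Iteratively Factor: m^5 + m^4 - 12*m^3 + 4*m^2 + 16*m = (m + 1)*(m^4 - 12*m^2 + 16*m) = m*(m + 1)*(m^3 - 12*m + 16) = m*(m - 2)*(m + 1)*(m^2 + 2*m - 8) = m*(m - 2)^2*(m + 1)*(m + 4)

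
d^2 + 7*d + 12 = (d + 3)*(d + 4)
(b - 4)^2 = b^2 - 8*b + 16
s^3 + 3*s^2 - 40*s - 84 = (s - 6)*(s + 2)*(s + 7)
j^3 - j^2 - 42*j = j*(j - 7)*(j + 6)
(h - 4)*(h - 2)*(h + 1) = h^3 - 5*h^2 + 2*h + 8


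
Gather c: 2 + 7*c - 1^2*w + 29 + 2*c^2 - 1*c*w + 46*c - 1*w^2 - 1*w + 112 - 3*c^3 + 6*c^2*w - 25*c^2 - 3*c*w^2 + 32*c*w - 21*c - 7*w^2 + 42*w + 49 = -3*c^3 + c^2*(6*w - 23) + c*(-3*w^2 + 31*w + 32) - 8*w^2 + 40*w + 192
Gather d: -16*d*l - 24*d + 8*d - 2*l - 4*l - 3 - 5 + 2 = d*(-16*l - 16) - 6*l - 6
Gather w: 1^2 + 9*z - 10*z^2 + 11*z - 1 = -10*z^2 + 20*z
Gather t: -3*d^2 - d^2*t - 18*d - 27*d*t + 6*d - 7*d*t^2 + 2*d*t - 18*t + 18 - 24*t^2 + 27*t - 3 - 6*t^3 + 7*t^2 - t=-3*d^2 - 12*d - 6*t^3 + t^2*(-7*d - 17) + t*(-d^2 - 25*d + 8) + 15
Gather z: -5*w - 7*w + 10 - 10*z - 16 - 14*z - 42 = -12*w - 24*z - 48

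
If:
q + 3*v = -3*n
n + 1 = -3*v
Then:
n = -3*v - 1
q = 6*v + 3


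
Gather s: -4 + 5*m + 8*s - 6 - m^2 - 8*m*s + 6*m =-m^2 + 11*m + s*(8 - 8*m) - 10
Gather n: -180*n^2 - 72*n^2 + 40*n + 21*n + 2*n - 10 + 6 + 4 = -252*n^2 + 63*n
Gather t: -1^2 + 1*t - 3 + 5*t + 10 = 6*t + 6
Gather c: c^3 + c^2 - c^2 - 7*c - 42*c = c^3 - 49*c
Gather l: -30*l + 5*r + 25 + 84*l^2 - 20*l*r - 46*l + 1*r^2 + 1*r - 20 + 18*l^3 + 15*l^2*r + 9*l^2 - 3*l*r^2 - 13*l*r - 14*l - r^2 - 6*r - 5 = 18*l^3 + l^2*(15*r + 93) + l*(-3*r^2 - 33*r - 90)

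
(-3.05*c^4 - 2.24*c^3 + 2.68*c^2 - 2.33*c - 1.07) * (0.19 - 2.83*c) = 8.6315*c^5 + 5.7597*c^4 - 8.01*c^3 + 7.1031*c^2 + 2.5854*c - 0.2033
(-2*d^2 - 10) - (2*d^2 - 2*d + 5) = -4*d^2 + 2*d - 15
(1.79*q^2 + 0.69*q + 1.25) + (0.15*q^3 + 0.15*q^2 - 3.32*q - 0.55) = 0.15*q^3 + 1.94*q^2 - 2.63*q + 0.7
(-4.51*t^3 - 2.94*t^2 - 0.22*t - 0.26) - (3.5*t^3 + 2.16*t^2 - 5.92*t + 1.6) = -8.01*t^3 - 5.1*t^2 + 5.7*t - 1.86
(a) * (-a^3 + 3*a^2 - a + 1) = -a^4 + 3*a^3 - a^2 + a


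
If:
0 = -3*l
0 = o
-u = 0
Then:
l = 0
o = 0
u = 0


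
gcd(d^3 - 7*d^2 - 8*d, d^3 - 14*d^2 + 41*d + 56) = d^2 - 7*d - 8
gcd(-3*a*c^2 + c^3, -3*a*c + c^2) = 3*a*c - c^2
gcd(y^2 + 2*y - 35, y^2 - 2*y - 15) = y - 5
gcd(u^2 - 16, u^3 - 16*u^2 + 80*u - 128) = u - 4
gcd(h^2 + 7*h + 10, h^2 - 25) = h + 5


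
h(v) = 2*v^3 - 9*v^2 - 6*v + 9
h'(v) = 6*v^2 - 18*v - 6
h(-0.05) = 9.28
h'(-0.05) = -5.08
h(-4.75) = -379.91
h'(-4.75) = 214.88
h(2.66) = -33.00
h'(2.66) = -11.43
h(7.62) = 325.60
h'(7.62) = 205.23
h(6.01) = 82.02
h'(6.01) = 102.54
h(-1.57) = -11.50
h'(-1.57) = 37.05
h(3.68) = -35.29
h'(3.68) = 9.01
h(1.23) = -8.27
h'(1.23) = -19.06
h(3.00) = -36.00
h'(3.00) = -6.00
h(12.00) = 2097.00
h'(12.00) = 642.00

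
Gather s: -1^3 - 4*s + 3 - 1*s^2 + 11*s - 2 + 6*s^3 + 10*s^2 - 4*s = 6*s^3 + 9*s^2 + 3*s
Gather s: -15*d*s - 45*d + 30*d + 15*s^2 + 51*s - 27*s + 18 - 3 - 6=-15*d + 15*s^2 + s*(24 - 15*d) + 9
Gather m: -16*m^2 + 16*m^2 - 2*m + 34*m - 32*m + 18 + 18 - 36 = 0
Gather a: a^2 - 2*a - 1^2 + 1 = a^2 - 2*a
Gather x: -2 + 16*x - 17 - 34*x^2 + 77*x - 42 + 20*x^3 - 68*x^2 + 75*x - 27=20*x^3 - 102*x^2 + 168*x - 88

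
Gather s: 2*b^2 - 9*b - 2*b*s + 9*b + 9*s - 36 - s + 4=2*b^2 + s*(8 - 2*b) - 32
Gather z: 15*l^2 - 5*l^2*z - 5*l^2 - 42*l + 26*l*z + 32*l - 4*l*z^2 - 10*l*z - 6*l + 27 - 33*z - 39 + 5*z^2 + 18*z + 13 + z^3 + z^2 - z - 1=10*l^2 - 16*l + z^3 + z^2*(6 - 4*l) + z*(-5*l^2 + 16*l - 16)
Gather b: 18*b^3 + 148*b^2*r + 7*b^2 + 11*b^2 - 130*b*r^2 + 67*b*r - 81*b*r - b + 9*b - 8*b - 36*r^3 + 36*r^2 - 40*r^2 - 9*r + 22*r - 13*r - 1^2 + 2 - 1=18*b^3 + b^2*(148*r + 18) + b*(-130*r^2 - 14*r) - 36*r^3 - 4*r^2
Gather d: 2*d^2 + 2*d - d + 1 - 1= 2*d^2 + d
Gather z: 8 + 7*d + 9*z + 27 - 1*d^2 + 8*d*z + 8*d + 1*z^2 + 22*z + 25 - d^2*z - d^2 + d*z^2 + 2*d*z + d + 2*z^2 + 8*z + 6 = -2*d^2 + 16*d + z^2*(d + 3) + z*(-d^2 + 10*d + 39) + 66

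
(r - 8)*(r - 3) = r^2 - 11*r + 24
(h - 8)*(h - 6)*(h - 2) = h^3 - 16*h^2 + 76*h - 96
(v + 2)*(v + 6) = v^2 + 8*v + 12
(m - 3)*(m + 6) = m^2 + 3*m - 18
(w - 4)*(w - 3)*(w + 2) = w^3 - 5*w^2 - 2*w + 24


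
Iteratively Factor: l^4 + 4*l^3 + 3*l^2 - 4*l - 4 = (l - 1)*(l^3 + 5*l^2 + 8*l + 4) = (l - 1)*(l + 2)*(l^2 + 3*l + 2) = (l - 1)*(l + 1)*(l + 2)*(l + 2)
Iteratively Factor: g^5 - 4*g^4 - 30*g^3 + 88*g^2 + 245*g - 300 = (g + 3)*(g^4 - 7*g^3 - 9*g^2 + 115*g - 100) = (g - 5)*(g + 3)*(g^3 - 2*g^2 - 19*g + 20) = (g - 5)*(g - 1)*(g + 3)*(g^2 - g - 20) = (g - 5)*(g - 1)*(g + 3)*(g + 4)*(g - 5)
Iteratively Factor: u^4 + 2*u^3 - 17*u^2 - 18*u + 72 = (u + 3)*(u^3 - u^2 - 14*u + 24) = (u + 3)*(u + 4)*(u^2 - 5*u + 6) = (u - 2)*(u + 3)*(u + 4)*(u - 3)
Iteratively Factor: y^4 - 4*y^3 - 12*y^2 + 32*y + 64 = (y + 2)*(y^3 - 6*y^2 + 32) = (y - 4)*(y + 2)*(y^2 - 2*y - 8) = (y - 4)^2*(y + 2)*(y + 2)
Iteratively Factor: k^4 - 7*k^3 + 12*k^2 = (k)*(k^3 - 7*k^2 + 12*k) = k*(k - 4)*(k^2 - 3*k) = k^2*(k - 4)*(k - 3)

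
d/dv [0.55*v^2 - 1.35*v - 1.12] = 1.1*v - 1.35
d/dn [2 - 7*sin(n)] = -7*cos(n)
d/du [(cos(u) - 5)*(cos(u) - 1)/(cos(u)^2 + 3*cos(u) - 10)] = 3*(-3*cos(u)^2 + 10*cos(u) - 15)*sin(u)/((cos(u) - 2)^2*(cos(u) + 5)^2)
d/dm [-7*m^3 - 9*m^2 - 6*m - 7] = -21*m^2 - 18*m - 6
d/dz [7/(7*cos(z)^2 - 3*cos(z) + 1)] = 7*(14*cos(z) - 3)*sin(z)/(7*cos(z)^2 - 3*cos(z) + 1)^2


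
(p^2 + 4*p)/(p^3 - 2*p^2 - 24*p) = 1/(p - 6)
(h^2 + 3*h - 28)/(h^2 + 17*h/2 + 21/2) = 2*(h - 4)/(2*h + 3)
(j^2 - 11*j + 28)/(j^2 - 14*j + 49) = (j - 4)/(j - 7)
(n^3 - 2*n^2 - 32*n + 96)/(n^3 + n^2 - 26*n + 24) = (n - 4)/(n - 1)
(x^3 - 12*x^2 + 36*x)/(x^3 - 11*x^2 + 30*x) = (x - 6)/(x - 5)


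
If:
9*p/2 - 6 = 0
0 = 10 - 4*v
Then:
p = 4/3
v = 5/2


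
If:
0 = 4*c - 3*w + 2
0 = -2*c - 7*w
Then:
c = -7/17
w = 2/17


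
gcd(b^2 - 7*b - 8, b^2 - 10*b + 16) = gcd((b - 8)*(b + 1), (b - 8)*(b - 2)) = b - 8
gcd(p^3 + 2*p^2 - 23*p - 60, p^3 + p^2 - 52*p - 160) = p + 4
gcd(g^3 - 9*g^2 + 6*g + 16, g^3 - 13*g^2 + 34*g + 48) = g^2 - 7*g - 8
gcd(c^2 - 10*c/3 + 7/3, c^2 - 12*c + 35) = 1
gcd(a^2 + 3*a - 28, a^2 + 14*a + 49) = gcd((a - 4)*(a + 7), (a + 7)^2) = a + 7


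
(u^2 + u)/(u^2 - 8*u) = (u + 1)/(u - 8)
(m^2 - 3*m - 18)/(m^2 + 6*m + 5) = (m^2 - 3*m - 18)/(m^2 + 6*m + 5)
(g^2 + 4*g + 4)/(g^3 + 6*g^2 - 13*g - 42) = (g + 2)/(g^2 + 4*g - 21)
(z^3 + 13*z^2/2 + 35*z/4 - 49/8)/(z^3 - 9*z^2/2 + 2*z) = (z^2 + 7*z + 49/4)/(z*(z - 4))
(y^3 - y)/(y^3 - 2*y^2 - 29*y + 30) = y*(y + 1)/(y^2 - y - 30)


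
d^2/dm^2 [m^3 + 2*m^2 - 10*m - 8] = 6*m + 4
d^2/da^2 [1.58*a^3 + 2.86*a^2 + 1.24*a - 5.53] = 9.48*a + 5.72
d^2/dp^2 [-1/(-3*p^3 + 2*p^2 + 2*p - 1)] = 2*((2 - 9*p)*(3*p^3 - 2*p^2 - 2*p + 1) + (-9*p^2 + 4*p + 2)^2)/(3*p^3 - 2*p^2 - 2*p + 1)^3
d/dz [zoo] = 0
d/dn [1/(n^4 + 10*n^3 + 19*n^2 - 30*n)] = 2*(-2*n^3 - 15*n^2 - 19*n + 15)/(n^2*(n^3 + 10*n^2 + 19*n - 30)^2)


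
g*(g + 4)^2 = g^3 + 8*g^2 + 16*g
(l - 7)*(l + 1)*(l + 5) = l^3 - l^2 - 37*l - 35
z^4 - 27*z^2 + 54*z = z*(z - 3)^2*(z + 6)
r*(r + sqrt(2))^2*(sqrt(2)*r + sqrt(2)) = sqrt(2)*r^4 + sqrt(2)*r^3 + 4*r^3 + 2*sqrt(2)*r^2 + 4*r^2 + 2*sqrt(2)*r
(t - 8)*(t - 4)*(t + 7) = t^3 - 5*t^2 - 52*t + 224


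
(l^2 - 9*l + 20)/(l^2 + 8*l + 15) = (l^2 - 9*l + 20)/(l^2 + 8*l + 15)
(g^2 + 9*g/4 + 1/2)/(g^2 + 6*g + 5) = (4*g^2 + 9*g + 2)/(4*(g^2 + 6*g + 5))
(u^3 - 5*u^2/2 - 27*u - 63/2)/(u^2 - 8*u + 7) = (2*u^2 + 9*u + 9)/(2*(u - 1))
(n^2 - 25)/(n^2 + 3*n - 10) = (n - 5)/(n - 2)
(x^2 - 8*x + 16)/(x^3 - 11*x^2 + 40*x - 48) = 1/(x - 3)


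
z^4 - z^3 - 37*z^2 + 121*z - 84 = (z - 4)*(z - 3)*(z - 1)*(z + 7)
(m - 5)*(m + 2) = m^2 - 3*m - 10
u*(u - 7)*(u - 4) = u^3 - 11*u^2 + 28*u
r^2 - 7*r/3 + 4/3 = (r - 4/3)*(r - 1)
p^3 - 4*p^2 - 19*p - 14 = (p - 7)*(p + 1)*(p + 2)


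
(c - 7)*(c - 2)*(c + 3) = c^3 - 6*c^2 - 13*c + 42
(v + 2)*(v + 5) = v^2 + 7*v + 10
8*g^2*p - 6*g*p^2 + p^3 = p*(-4*g + p)*(-2*g + p)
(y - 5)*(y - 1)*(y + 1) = y^3 - 5*y^2 - y + 5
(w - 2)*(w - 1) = w^2 - 3*w + 2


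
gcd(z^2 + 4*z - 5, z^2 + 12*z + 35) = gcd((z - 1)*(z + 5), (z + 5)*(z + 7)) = z + 5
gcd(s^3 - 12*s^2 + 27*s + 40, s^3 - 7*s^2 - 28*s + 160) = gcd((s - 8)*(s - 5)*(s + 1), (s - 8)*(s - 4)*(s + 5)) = s - 8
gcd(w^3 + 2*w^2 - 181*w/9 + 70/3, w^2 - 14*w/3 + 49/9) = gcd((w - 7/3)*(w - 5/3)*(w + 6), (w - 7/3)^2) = w - 7/3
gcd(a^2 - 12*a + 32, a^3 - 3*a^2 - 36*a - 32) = a - 8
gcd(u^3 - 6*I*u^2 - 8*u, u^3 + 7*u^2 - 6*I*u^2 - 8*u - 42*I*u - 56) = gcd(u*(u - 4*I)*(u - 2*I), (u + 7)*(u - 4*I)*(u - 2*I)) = u^2 - 6*I*u - 8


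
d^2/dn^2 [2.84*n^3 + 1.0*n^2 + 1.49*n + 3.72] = 17.04*n + 2.0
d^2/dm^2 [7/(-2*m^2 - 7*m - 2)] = 14*(4*m^2 + 14*m - (4*m + 7)^2 + 4)/(2*m^2 + 7*m + 2)^3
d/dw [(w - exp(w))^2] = 2*(1 - exp(w))*(w - exp(w))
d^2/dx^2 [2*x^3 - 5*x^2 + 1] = 12*x - 10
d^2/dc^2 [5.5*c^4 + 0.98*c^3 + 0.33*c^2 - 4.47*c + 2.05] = 66.0*c^2 + 5.88*c + 0.66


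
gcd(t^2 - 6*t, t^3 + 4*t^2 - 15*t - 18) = 1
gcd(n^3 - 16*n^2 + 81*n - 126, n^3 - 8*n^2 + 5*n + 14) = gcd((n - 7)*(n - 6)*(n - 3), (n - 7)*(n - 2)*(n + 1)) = n - 7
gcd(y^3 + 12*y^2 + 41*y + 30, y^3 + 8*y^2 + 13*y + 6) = y^2 + 7*y + 6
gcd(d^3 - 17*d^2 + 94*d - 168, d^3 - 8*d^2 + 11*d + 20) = d - 4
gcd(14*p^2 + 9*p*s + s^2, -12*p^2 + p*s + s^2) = 1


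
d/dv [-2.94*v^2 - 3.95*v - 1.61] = -5.88*v - 3.95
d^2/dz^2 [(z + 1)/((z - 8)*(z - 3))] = 2*(z^3 + 3*z^2 - 105*z + 361)/(z^6 - 33*z^5 + 435*z^4 - 2915*z^3 + 10440*z^2 - 19008*z + 13824)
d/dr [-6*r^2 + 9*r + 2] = 9 - 12*r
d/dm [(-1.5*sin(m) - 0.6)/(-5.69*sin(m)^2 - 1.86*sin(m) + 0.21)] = (-6.828*sin(m) + 4.2675*cos(2*m) - 5.6985)*cos(m)/(5.69*sin(m)^2 + 1.86*sin(m) - 0.21)^2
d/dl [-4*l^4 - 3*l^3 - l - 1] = -16*l^3 - 9*l^2 - 1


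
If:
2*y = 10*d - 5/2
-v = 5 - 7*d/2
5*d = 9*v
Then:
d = 90/53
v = 50/53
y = 1535/212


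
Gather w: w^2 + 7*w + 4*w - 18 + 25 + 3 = w^2 + 11*w + 10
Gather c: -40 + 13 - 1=-28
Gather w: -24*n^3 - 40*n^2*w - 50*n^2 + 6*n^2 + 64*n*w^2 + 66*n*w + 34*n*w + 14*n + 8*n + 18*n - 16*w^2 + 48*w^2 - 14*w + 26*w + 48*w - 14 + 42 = -24*n^3 - 44*n^2 + 40*n + w^2*(64*n + 32) + w*(-40*n^2 + 100*n + 60) + 28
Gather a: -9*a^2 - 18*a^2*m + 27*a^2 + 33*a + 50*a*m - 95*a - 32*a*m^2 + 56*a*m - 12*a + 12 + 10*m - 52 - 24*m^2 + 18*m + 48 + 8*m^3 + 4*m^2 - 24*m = a^2*(18 - 18*m) + a*(-32*m^2 + 106*m - 74) + 8*m^3 - 20*m^2 + 4*m + 8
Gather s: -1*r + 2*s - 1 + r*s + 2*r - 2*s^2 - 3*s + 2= r - 2*s^2 + s*(r - 1) + 1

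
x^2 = x^2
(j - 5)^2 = j^2 - 10*j + 25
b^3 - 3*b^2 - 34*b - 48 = (b - 8)*(b + 2)*(b + 3)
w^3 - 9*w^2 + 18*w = w*(w - 6)*(w - 3)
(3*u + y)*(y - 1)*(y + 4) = 3*u*y^2 + 9*u*y - 12*u + y^3 + 3*y^2 - 4*y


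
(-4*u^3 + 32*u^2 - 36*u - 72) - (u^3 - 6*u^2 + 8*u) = -5*u^3 + 38*u^2 - 44*u - 72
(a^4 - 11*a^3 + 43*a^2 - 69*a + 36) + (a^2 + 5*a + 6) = a^4 - 11*a^3 + 44*a^2 - 64*a + 42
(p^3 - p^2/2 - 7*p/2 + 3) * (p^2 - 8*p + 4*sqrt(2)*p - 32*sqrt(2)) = p^5 - 17*p^4/2 + 4*sqrt(2)*p^4 - 34*sqrt(2)*p^3 + p^3/2 + 2*sqrt(2)*p^2 + 31*p^2 - 24*p + 124*sqrt(2)*p - 96*sqrt(2)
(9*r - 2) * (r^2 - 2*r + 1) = 9*r^3 - 20*r^2 + 13*r - 2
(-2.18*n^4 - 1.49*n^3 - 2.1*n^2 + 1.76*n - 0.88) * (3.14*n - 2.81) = -6.8452*n^5 + 1.4472*n^4 - 2.4071*n^3 + 11.4274*n^2 - 7.7088*n + 2.4728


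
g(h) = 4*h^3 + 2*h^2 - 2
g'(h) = 12*h^2 + 4*h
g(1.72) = 24.27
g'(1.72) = 42.38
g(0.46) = -1.19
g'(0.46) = 4.38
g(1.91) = 33.17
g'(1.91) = 51.42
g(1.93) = 34.21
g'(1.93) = 52.42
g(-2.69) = -65.39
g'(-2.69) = 76.07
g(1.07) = 5.19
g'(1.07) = 18.02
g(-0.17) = -1.96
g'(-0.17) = -0.33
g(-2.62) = -60.21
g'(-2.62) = 71.89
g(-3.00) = -92.00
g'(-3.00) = 96.00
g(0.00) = -2.00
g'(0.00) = 0.00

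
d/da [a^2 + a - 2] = 2*a + 1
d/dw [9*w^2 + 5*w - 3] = 18*w + 5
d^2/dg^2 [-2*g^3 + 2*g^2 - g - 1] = 4 - 12*g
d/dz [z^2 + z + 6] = 2*z + 1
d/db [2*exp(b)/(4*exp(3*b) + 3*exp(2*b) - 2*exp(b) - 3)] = (-16*exp(3*b) - 6*exp(2*b) - 6)*exp(b)/(16*exp(6*b) + 24*exp(5*b) - 7*exp(4*b) - 36*exp(3*b) - 14*exp(2*b) + 12*exp(b) + 9)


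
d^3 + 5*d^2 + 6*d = d*(d + 2)*(d + 3)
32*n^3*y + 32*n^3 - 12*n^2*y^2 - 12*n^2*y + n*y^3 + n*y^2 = (-8*n + y)*(-4*n + y)*(n*y + n)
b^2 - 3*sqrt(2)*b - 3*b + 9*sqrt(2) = (b - 3)*(b - 3*sqrt(2))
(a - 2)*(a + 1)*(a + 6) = a^3 + 5*a^2 - 8*a - 12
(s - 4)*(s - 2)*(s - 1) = s^3 - 7*s^2 + 14*s - 8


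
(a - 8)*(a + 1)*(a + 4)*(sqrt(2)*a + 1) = sqrt(2)*a^4 - 3*sqrt(2)*a^3 + a^3 - 36*sqrt(2)*a^2 - 3*a^2 - 32*sqrt(2)*a - 36*a - 32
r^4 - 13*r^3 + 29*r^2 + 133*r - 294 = (r - 7)^2*(r - 2)*(r + 3)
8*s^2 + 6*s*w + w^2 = (2*s + w)*(4*s + w)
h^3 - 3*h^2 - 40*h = h*(h - 8)*(h + 5)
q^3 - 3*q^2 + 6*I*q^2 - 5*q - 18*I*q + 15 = (q - 3)*(q + I)*(q + 5*I)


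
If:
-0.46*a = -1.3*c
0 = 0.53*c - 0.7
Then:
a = 3.73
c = 1.32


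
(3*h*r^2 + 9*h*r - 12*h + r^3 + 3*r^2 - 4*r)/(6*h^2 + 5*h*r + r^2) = (r^2 + 3*r - 4)/(2*h + r)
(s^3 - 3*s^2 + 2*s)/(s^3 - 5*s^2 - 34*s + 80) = s*(s - 1)/(s^2 - 3*s - 40)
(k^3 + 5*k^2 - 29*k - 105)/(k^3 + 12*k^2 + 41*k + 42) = (k - 5)/(k + 2)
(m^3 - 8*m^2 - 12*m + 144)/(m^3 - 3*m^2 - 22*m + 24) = (m - 6)/(m - 1)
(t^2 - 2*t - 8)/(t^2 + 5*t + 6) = (t - 4)/(t + 3)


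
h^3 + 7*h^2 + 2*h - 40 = (h - 2)*(h + 4)*(h + 5)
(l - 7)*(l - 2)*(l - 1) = l^3 - 10*l^2 + 23*l - 14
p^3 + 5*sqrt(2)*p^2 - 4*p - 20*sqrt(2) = (p - 2)*(p + 2)*(p + 5*sqrt(2))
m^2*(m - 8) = m^3 - 8*m^2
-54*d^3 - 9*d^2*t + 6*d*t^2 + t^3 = (-3*d + t)*(3*d + t)*(6*d + t)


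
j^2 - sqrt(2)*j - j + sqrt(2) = (j - 1)*(j - sqrt(2))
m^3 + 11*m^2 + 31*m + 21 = (m + 1)*(m + 3)*(m + 7)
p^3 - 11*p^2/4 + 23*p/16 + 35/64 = (p - 7/4)*(p - 5/4)*(p + 1/4)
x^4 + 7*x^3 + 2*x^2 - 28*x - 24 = (x - 2)*(x + 1)*(x + 2)*(x + 6)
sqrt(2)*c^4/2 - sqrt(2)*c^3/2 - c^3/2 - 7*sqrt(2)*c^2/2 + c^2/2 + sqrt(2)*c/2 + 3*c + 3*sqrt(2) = (c - 3)*(c + 2)*(c - sqrt(2))*(sqrt(2)*c/2 + 1/2)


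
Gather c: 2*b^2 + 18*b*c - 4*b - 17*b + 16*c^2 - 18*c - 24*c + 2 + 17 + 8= 2*b^2 - 21*b + 16*c^2 + c*(18*b - 42) + 27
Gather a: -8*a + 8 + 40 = 48 - 8*a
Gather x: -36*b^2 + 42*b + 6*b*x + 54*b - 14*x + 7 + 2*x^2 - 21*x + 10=-36*b^2 + 96*b + 2*x^2 + x*(6*b - 35) + 17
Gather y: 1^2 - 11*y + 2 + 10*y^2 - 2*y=10*y^2 - 13*y + 3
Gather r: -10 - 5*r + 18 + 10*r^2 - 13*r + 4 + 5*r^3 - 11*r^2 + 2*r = 5*r^3 - r^2 - 16*r + 12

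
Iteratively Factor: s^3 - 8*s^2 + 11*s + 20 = (s - 4)*(s^2 - 4*s - 5) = (s - 4)*(s + 1)*(s - 5)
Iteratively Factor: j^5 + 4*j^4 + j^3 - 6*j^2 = (j + 2)*(j^4 + 2*j^3 - 3*j^2) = (j + 2)*(j + 3)*(j^3 - j^2) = (j - 1)*(j + 2)*(j + 3)*(j^2) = j*(j - 1)*(j + 2)*(j + 3)*(j)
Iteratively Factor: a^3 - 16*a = (a + 4)*(a^2 - 4*a) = a*(a + 4)*(a - 4)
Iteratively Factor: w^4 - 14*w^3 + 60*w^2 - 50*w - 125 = (w - 5)*(w^3 - 9*w^2 + 15*w + 25) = (w - 5)^2*(w^2 - 4*w - 5) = (w - 5)^3*(w + 1)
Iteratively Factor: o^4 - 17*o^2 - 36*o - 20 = (o + 2)*(o^3 - 2*o^2 - 13*o - 10) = (o + 1)*(o + 2)*(o^2 - 3*o - 10) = (o + 1)*(o + 2)^2*(o - 5)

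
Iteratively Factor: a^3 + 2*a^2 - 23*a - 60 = (a + 3)*(a^2 - a - 20) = (a + 3)*(a + 4)*(a - 5)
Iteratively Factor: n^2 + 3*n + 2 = (n + 1)*(n + 2)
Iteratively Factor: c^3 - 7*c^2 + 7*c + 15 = (c - 5)*(c^2 - 2*c - 3) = (c - 5)*(c + 1)*(c - 3)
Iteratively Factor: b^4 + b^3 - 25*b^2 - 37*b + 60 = (b + 4)*(b^3 - 3*b^2 - 13*b + 15) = (b + 3)*(b + 4)*(b^2 - 6*b + 5) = (b - 1)*(b + 3)*(b + 4)*(b - 5)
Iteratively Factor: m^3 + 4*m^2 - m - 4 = (m + 4)*(m^2 - 1) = (m - 1)*(m + 4)*(m + 1)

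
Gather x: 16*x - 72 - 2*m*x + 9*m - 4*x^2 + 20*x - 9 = 9*m - 4*x^2 + x*(36 - 2*m) - 81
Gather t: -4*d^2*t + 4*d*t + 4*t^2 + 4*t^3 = 4*t^3 + 4*t^2 + t*(-4*d^2 + 4*d)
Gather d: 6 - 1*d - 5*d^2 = -5*d^2 - d + 6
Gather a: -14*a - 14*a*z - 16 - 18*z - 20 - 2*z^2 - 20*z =a*(-14*z - 14) - 2*z^2 - 38*z - 36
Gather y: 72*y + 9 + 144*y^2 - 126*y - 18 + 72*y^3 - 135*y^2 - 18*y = 72*y^3 + 9*y^2 - 72*y - 9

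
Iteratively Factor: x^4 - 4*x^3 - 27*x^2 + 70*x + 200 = (x - 5)*(x^3 + x^2 - 22*x - 40) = (x - 5)*(x + 4)*(x^2 - 3*x - 10) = (x - 5)*(x + 2)*(x + 4)*(x - 5)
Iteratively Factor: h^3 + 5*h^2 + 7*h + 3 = (h + 1)*(h^2 + 4*h + 3) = (h + 1)*(h + 3)*(h + 1)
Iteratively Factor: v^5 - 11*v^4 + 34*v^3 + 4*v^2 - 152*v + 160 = (v - 5)*(v^4 - 6*v^3 + 4*v^2 + 24*v - 32) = (v - 5)*(v - 4)*(v^3 - 2*v^2 - 4*v + 8) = (v - 5)*(v - 4)*(v - 2)*(v^2 - 4) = (v - 5)*(v - 4)*(v - 2)*(v + 2)*(v - 2)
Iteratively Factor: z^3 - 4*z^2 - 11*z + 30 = (z + 3)*(z^2 - 7*z + 10) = (z - 5)*(z + 3)*(z - 2)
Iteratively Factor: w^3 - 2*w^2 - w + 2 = (w - 2)*(w^2 - 1) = (w - 2)*(w - 1)*(w + 1)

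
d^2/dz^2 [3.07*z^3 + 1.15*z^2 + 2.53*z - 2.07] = 18.42*z + 2.3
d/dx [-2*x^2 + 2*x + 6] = 2 - 4*x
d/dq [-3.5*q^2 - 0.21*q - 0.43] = -7.0*q - 0.21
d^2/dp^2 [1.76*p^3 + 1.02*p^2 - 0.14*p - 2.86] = 10.56*p + 2.04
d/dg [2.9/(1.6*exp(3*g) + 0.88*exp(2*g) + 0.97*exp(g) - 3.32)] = (-13.92*exp(2*g) - 5.104*exp(g) - 2.813)*exp(g)/(1.6*exp(3*g) + 0.88*exp(2*g) + 0.97*exp(g) - 3.32)^2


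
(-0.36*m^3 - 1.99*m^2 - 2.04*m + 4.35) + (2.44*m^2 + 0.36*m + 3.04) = -0.36*m^3 + 0.45*m^2 - 1.68*m + 7.39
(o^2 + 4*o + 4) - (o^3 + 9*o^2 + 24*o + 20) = -o^3 - 8*o^2 - 20*o - 16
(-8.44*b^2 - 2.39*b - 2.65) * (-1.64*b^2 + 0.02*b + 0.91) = 13.8416*b^4 + 3.7508*b^3 - 3.3822*b^2 - 2.2279*b - 2.4115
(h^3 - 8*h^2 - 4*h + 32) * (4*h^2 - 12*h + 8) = 4*h^5 - 44*h^4 + 88*h^3 + 112*h^2 - 416*h + 256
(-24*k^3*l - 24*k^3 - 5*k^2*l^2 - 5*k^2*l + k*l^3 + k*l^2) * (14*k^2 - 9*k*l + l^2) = -336*k^5*l - 336*k^5 + 146*k^4*l^2 + 146*k^4*l + 35*k^3*l^3 + 35*k^3*l^2 - 14*k^2*l^4 - 14*k^2*l^3 + k*l^5 + k*l^4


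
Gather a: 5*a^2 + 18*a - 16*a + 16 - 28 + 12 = 5*a^2 + 2*a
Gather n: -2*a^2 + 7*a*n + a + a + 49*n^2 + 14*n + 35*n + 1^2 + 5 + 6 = -2*a^2 + 2*a + 49*n^2 + n*(7*a + 49) + 12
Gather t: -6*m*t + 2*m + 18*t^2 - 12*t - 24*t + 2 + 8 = 2*m + 18*t^2 + t*(-6*m - 36) + 10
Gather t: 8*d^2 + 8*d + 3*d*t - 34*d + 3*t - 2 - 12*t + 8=8*d^2 - 26*d + t*(3*d - 9) + 6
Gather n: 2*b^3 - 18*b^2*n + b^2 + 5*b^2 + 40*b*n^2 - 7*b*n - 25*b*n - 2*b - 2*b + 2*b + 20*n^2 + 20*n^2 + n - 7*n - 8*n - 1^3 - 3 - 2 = 2*b^3 + 6*b^2 - 2*b + n^2*(40*b + 40) + n*(-18*b^2 - 32*b - 14) - 6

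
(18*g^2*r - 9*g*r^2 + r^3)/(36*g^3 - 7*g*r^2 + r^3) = r/(2*g + r)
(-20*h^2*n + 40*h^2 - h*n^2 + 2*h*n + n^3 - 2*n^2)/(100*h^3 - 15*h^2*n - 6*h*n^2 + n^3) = (2 - n)/(5*h - n)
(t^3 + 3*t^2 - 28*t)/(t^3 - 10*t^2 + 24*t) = (t + 7)/(t - 6)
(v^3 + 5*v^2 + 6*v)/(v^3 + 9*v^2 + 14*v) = (v + 3)/(v + 7)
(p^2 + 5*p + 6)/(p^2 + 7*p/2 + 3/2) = 2*(p + 2)/(2*p + 1)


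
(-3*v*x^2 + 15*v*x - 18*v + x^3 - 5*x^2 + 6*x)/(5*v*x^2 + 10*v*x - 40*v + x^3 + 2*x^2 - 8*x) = (-3*v*x + 9*v + x^2 - 3*x)/(5*v*x + 20*v + x^2 + 4*x)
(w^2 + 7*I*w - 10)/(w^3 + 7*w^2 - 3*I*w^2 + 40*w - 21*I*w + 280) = (w + 2*I)/(w^2 + w*(7 - 8*I) - 56*I)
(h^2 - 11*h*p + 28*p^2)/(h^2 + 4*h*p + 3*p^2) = (h^2 - 11*h*p + 28*p^2)/(h^2 + 4*h*p + 3*p^2)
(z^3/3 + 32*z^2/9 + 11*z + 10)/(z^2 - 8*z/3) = (z^3 + 32*z^2/3 + 33*z + 30)/(z*(3*z - 8))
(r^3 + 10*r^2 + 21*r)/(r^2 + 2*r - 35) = r*(r + 3)/(r - 5)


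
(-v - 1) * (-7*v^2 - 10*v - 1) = 7*v^3 + 17*v^2 + 11*v + 1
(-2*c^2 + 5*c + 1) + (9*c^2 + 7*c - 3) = 7*c^2 + 12*c - 2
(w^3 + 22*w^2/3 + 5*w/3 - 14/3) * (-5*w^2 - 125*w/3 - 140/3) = -5*w^5 - 235*w^4/3 - 3245*w^3/9 - 1165*w^2/3 + 350*w/3 + 1960/9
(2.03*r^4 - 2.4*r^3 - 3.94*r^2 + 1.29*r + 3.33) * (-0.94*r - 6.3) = -1.9082*r^5 - 10.533*r^4 + 18.8236*r^3 + 23.6094*r^2 - 11.2572*r - 20.979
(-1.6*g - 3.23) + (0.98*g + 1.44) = -0.62*g - 1.79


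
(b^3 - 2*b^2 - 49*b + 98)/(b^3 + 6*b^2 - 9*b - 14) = (b - 7)/(b + 1)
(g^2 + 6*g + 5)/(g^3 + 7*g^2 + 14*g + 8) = (g + 5)/(g^2 + 6*g + 8)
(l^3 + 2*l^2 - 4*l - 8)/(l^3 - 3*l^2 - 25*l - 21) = (-l^3 - 2*l^2 + 4*l + 8)/(-l^3 + 3*l^2 + 25*l + 21)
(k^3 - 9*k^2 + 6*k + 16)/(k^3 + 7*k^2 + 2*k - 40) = (k^2 - 7*k - 8)/(k^2 + 9*k + 20)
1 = 1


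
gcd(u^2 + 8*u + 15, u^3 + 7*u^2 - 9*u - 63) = u + 3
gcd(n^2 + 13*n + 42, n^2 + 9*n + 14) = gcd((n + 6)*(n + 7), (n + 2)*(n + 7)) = n + 7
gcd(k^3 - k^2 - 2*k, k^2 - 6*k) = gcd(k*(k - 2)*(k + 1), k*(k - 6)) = k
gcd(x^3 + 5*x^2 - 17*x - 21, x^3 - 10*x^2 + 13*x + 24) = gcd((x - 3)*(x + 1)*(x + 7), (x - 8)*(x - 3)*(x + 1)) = x^2 - 2*x - 3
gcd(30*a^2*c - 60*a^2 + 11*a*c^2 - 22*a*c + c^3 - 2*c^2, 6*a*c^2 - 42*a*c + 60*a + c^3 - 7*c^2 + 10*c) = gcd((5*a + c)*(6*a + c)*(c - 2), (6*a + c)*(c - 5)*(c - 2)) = 6*a*c - 12*a + c^2 - 2*c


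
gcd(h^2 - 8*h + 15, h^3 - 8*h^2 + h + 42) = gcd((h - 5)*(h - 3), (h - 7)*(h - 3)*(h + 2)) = h - 3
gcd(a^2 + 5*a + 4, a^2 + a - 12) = a + 4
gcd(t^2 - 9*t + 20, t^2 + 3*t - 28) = t - 4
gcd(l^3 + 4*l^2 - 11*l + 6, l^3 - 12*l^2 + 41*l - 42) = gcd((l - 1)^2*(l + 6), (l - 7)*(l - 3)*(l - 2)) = 1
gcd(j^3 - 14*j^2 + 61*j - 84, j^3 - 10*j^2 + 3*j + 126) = j - 7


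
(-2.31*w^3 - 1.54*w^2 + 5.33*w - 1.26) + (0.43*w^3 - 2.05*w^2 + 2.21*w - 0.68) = -1.88*w^3 - 3.59*w^2 + 7.54*w - 1.94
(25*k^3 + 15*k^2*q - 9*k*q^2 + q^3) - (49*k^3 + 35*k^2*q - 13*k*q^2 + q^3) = -24*k^3 - 20*k^2*q + 4*k*q^2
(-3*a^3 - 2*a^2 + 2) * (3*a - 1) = -9*a^4 - 3*a^3 + 2*a^2 + 6*a - 2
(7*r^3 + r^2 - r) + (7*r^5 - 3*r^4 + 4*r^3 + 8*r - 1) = 7*r^5 - 3*r^4 + 11*r^3 + r^2 + 7*r - 1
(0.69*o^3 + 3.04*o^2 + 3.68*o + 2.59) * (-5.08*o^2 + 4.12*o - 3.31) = -3.5052*o^5 - 12.6004*o^4 - 8.4535*o^3 - 8.058*o^2 - 1.51*o - 8.5729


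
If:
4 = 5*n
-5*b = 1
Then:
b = -1/5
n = 4/5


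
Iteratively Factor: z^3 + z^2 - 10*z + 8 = (z - 1)*(z^2 + 2*z - 8) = (z - 1)*(z + 4)*(z - 2)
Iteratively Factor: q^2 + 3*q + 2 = (q + 1)*(q + 2)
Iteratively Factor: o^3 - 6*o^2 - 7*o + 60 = (o - 5)*(o^2 - o - 12) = (o - 5)*(o + 3)*(o - 4)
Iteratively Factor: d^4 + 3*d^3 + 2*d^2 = (d + 2)*(d^3 + d^2) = d*(d + 2)*(d^2 + d) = d*(d + 1)*(d + 2)*(d)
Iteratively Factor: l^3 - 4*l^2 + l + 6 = (l - 2)*(l^2 - 2*l - 3) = (l - 3)*(l - 2)*(l + 1)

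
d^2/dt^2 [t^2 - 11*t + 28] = 2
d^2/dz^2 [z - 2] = 0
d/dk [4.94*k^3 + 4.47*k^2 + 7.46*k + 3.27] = 14.82*k^2 + 8.94*k + 7.46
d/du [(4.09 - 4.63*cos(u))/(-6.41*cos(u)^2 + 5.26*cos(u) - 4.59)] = (29.6783*cos(u)^2 - 52.4338*cos(u) + 0.261699999999998)*sin(u)/(41.0881*cos(u)^4 - 67.4332*cos(u)^3 + 86.5114*cos(u)^2 - 48.2868*cos(u) + 21.0681)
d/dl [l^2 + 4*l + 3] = 2*l + 4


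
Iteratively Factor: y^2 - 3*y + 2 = (y - 1)*(y - 2)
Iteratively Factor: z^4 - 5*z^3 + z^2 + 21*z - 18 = (z - 3)*(z^3 - 2*z^2 - 5*z + 6) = (z - 3)^2*(z^2 + z - 2) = (z - 3)^2*(z - 1)*(z + 2)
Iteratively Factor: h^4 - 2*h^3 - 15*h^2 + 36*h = (h + 4)*(h^3 - 6*h^2 + 9*h) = (h - 3)*(h + 4)*(h^2 - 3*h) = (h - 3)^2*(h + 4)*(h)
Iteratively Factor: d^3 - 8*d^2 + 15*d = (d)*(d^2 - 8*d + 15) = d*(d - 3)*(d - 5)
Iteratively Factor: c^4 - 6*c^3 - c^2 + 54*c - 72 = (c - 4)*(c^3 - 2*c^2 - 9*c + 18) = (c - 4)*(c + 3)*(c^2 - 5*c + 6) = (c - 4)*(c - 3)*(c + 3)*(c - 2)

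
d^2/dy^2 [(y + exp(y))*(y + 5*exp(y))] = 6*y*exp(y) + 20*exp(2*y) + 12*exp(y) + 2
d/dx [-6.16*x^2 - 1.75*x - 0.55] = -12.32*x - 1.75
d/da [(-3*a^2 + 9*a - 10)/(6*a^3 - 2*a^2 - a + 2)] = (18*a^4 - 108*a^3 + 201*a^2 - 52*a + 8)/(36*a^6 - 24*a^5 - 8*a^4 + 28*a^3 - 7*a^2 - 4*a + 4)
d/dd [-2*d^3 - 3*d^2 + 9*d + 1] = -6*d^2 - 6*d + 9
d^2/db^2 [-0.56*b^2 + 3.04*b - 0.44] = -1.12000000000000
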